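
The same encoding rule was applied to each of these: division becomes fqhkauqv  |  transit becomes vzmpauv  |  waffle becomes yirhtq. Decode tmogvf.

recent

Shifts by position in division: pos 0: d→f (+2), pos 1: i→q (+8), pos 2: v→h (+12), pos 3: i→k (+2), pos 4: s→a (+8), pos 5: i→u (+12) — repeating every 3. A repeating key of period 3 is used — shifts +2, +8, +12 over and over.
Undoing it on tmogvf: t−2=r, m−8=e, o−12=c, g−2=e, v−8=n, f−12=t.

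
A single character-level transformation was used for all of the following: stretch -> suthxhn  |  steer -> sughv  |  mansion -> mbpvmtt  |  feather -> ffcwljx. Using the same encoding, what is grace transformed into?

gscfi

In stretch: s→s is +0, t→u is +1, r→t is +2, e→h is +3 — the shift increases by 1 each position. The shift increases by 1 at each position, starting from +0: 0, 1, 2, ….
Applying it to grace: g+0=g, r+1=s, a+2=c, c+3=f, e+4=i.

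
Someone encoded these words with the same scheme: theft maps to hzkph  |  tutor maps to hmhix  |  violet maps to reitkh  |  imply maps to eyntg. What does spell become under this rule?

cnktt

Treating letters as 0–25, the rule is x ↦ 5x + 16 (mod 26).
On spell: s(18)→5·18+16≡2=c; p(15)→5·15+16≡13=n; e(4)→5·4+16≡10=k; l(11)→5·11+16≡19=t; l(11)→5·11+16≡19=t (all mod 26).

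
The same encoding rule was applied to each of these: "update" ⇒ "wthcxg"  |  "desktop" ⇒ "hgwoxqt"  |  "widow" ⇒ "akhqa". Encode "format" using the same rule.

jqvqcx

The shift depends on letter class: consonant p→t is +4, but vowel u→w is +2. Two shifts are in play — +2 for a/e/i/o/u, +4 for every other letter.
For format: f(cons)+4=j, o(vowel)+2=q, r(cons)+4=v, m(cons)+4=q, a(vowel)+2=c, t(cons)+4=x.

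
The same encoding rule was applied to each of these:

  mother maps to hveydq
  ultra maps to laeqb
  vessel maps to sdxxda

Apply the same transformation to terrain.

m(12)→h(7) and o(14)→v(21) fit y≡7x+1 (mod 26); the inverse of 7 mod 26 is 15. Treating letters as 0–25, the rule is x ↦ 7x + 1 (mod 26).
Applying it to terrain: t(19)→7·19+1≡4=e; e(4)→7·4+1≡3=d; r(17)→7·17+1≡16=q; r(17)→7·17+1≡16=q; a(0)→7·0+1≡1=b; i(8)→7·8+1≡5=f; n(13)→7·13+1≡14=o (all mod 26).

edqqbfo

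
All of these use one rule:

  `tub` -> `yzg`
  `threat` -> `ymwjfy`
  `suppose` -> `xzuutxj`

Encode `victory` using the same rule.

Compare letters: t→y is +5, u→z is +5, b→g is +5 — a constant shift. Every letter moves 5 places later in the alphabet, wrapping around z→a.
Applying it to victory: v+5=a, i+5=n, c+5=h, t+5=y, o+5=t, r+5=w, y+5=d.

anhytwd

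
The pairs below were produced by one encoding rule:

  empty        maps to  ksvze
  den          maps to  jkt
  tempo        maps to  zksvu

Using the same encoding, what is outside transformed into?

Compare letters: e→k is +6, m→s is +6, p→v is +6 — a constant shift. Every letter moves 6 places later in the alphabet, wrapping around z→a.
For outside: o+6=u, u+6=a, t+6=z, s+6=y, i+6=o, d+6=j, e+6=k.

uazyojk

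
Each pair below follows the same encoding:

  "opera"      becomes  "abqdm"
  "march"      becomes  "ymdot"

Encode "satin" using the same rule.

It's a constant shift of +12 (ROT12).
For satin: s+12=e, a+12=m, t+12=f, i+12=u, n+12=z.

emfuz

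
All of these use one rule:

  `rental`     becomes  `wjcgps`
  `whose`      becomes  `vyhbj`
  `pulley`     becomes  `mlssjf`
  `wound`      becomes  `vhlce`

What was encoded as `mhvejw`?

powder

r(17)→w(22) and e(4)→j(9) fit y≡5x+15 (mod 26); the inverse of 5 mod 26 is 21. Each letter's alphabet position (a=0..z=25) is mapped through 5·x+15 mod 26 — an affine cipher.
Reversing it on mhvejw: m(12)→21·(12−15)≡15=p; h(7)→21·(7−15)≡14=o; v(21)→21·(21−15)≡22=w; e(4)→21·(4−15)≡3=d; j(9)→21·(9−15)≡4=e; w(22)→21·(22−15)≡17=r (all mod 26).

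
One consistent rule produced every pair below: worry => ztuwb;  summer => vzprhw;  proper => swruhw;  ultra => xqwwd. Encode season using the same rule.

The shifts repeat in a cycle of length 2: positions 0,1,… shift by +3, +5, then the pattern repeats.
Applying it to season: s+3=v, e+5=j, a+3=d, s+5=x, o+3=r, n+5=s.

vjdxrs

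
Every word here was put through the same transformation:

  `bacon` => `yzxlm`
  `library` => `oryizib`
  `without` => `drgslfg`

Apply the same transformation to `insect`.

Each pair mirrors across the alphabet (b↔y, a↔z, c↔x): positions sum to 25. Each letter is replaced by its mirror in the alphabet: a↔z, b↔y, c↔x, and so on (the Atbash cipher).
On insect: i↔r, n↔m, s↔h, e↔v, c↔x, t↔g.

rmhvxg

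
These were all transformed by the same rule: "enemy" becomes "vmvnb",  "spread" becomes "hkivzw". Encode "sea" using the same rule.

Each pair mirrors across the alphabet (e↔v, n↔m, e↔v): positions sum to 25. Each letter is replaced by its mirror in the alphabet: a↔z, b↔y, c↔x, and so on (the Atbash cipher).
For sea: s↔h, e↔v, a↔z.

hvz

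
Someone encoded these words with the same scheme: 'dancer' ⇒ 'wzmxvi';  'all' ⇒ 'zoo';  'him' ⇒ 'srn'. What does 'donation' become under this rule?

Each pair mirrors across the alphabet (d↔w, a↔z, n↔m): positions sum to 25. Letters are reflected about the middle of the alphabet (position → 25−position): Atbash.
Applying it to donation: d↔w, o↔l, n↔m, a↔z, t↔g, i↔r, o↔l, n↔m.

wlmzgrlm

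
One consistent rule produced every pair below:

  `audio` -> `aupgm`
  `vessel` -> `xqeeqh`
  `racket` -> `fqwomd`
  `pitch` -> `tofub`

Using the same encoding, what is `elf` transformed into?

The output letters match the input read backwards, each shifted +12: audio reversed is oidua. Two steps: reverse the string, then apply a Caesar shift of +12.
For elf: reverse → fle; then shift: f+12=r, l+12=x, e+12=q.

rxq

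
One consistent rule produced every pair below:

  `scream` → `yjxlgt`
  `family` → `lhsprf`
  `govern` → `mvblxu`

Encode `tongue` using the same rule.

zvtnal

Shifts by position in scream: pos 0: s→y (+6), pos 1: c→j (+7), pos 2: r→x (+6), pos 3: e→l (+7) — repeating every 2. A repeating key of period 2 is used — shifts +6, +7 over and over.
On tongue: t+6=z, o+7=v, n+6=t, g+7=n, u+6=a, e+7=l.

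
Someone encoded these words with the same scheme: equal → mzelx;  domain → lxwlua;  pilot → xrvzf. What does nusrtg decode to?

flight

In equal: e→m is +8, q→z is +9, u→e is +10, a→l is +11 — the shift increases by 1 each position. Each letter shifts forward by (position + 8), i.e. 8, 9, 10, … — the shift grows by one for each successive letter.
Reversing it on nusrtg: n−8=f, u−9=l, s−10=i, r−11=g, t−12=h, g−13=t.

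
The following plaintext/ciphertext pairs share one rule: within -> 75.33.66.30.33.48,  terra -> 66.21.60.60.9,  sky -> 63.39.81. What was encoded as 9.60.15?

w(#23)→75 and i(#9)→33: differences scale by 3, so n = 3·pos + 6. Each letter becomes 3×(its alphabet position, a=1..z=26) + 6.
Undoing it on 9.60.15: 9→(9−6)÷3=1=a, 60→(60−6)÷3=18=r, 15→(15−6)÷3=3=c.

arc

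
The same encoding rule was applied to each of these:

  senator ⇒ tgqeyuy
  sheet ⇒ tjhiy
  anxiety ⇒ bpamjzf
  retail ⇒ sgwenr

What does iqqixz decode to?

In senator: s→t is +1, e→g is +2, n→q is +3, a→e is +4 — the shift increases by 1 each position. The shift increases by 1 at each position, starting from +1: 1, 2, 3, ….
Reversing it on iqqixz: i−1=h, q−2=o, q−3=n, i−4=e, x−5=s, z−6=t.

honest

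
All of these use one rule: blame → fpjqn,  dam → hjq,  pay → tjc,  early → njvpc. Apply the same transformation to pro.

Two shifts are in play — +9 for a/e/i/o/u, +4 for every other letter.
On pro: p(cons)+4=t, r(cons)+4=v, o(vowel)+9=x.

tvx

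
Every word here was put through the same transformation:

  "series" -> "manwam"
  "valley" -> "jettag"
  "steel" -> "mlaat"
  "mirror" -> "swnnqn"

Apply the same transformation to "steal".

s(18)→m(12) and e(4)→a(0) fit y≡25x+4 (mod 26); the inverse of 25 mod 26 is 25. Treating letters as 0–25, the rule is x ↦ 25x + 4 (mod 26).
On steal: s(18)→25·18+4≡12=m; t(19)→25·19+4≡11=l; e(4)→25·4+4≡0=a; a(0)→25·0+4≡4=e; l(11)→25·11+4≡19=t (all mod 26).

mlaet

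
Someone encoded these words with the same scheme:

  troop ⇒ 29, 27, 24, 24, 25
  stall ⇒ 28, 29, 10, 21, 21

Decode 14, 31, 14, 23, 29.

event

t is letter #20 and maps to 29: an offset of 9. Letters become their 1-based position plus 9 (so a→10, b→11, …).
Undoing it on 14, 31, 14, 23, 29: 14→(14−9)÷1=5=e, 31→(31−9)÷1=22=v, 14→(14−9)÷1=5=e, 23→(23−9)÷1=14=n, 29→(29−9)÷1=20=t.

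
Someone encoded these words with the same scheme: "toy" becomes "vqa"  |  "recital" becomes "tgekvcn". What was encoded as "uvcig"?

It's a constant shift of +2 (ROT2).
Reversing it on uvcig: u−2=s, v−2=t, c−2=a, i−2=g, g−2=e.

stage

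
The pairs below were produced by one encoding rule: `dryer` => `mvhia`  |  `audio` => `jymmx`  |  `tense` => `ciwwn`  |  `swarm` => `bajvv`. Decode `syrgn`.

The shifts repeat in a cycle of length 2: positions 0,1,… shift by +9, +4, then the pattern repeats.
Reversing it on syrgn: s−9=j, y−4=u, r−9=i, g−4=c, n−9=e.

juice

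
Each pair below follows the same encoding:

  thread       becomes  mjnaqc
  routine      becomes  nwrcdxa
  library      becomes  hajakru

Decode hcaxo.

forty

The output letters match the input read backwards, each shifted +9: thread reversed is daerht. The word is reversed, then every letter is shifted forward by 9.
Undoing it on hcaxo: shift back: h−9=y, c−9=t, a−9=r, x−9=o, o−9=f → ytrof; then reverse → forty.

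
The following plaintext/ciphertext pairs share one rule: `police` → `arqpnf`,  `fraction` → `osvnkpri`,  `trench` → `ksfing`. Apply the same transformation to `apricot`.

p(15)→a(0) and o(14)→r(17) fit y≡9x+21 (mod 26); the inverse of 9 mod 26 is 3. Each letter's alphabet position (a=0..z=25) is mapped through 9·x+21 mod 26 — an affine cipher.
For apricot: a(0)→9·0+21≡21=v; p(15)→9·15+21≡0=a; r(17)→9·17+21≡18=s; i(8)→9·8+21≡15=p; c(2)→9·2+21≡13=n; o(14)→9·14+21≡17=r; t(19)→9·19+21≡10=k (all mod 26).

vaspnrk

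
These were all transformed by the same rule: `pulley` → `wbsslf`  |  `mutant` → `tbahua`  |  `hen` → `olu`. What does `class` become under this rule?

jshzz

It's a constant shift of +7 (ROT7).
On class: c+7=j, l+7=s, a+7=h, s+7=z, s+7=z.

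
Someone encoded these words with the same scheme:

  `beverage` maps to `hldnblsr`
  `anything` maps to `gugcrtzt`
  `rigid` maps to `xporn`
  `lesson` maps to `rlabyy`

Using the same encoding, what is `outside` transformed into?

In beverage: b→h is +6, e→l is +7, v→d is +8, e→n is +9 — the shift increases by 1 each position. The shift increases by 1 at each position, starting from +6: 6, 7, 8, ….
On outside: o+6=u, u+7=b, t+8=b, s+9=b, i+10=s, d+11=o, e+12=q.

ubbbsoq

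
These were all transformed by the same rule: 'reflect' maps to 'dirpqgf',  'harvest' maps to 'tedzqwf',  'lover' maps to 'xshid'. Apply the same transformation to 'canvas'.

oezzmw

It's a Vigenère-style cipher with numeric key [12,4]: position i shifts by key[i mod 2].
For canvas: c+12=o, a+4=e, n+12=z, v+4=z, a+12=m, s+4=w.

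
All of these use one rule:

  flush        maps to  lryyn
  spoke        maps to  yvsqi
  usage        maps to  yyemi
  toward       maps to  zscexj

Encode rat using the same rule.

The shift depends on letter class: consonant f→l is +6, but vowel u→y is +4. Two shifts are in play — +4 for a/e/i/o/u, +6 for every other letter.
Applying it to rat: r(cons)+6=x, a(vowel)+4=e, t(cons)+6=z.

xez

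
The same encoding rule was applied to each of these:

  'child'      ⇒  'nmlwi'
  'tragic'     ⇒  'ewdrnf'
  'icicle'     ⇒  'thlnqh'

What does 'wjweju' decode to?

The shifts repeat in a cycle of length 3: positions 0,1,… shift by +11, +5, +3, then the pattern repeats.
Undoing it on wjweju: w−11=l, j−5=e, w−3=t, e−11=t, j−5=e, u−3=r.

letter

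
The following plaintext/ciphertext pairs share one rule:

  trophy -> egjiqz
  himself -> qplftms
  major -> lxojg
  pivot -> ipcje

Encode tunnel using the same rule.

t(19)→e(4) and r(17)→g(6) fit y≡25x+23 (mod 26); the inverse of 25 mod 26 is 25. Each letter's alphabet position (a=0..z=25) is mapped through 25·x+23 mod 26 — an affine cipher.
Applying it to tunnel: t(19)→25·19+23≡4=e; u(20)→25·20+23≡3=d; n(13)→25·13+23≡10=k; n(13)→25·13+23≡10=k; e(4)→25·4+23≡19=t; l(11)→25·11+23≡12=m (all mod 26).

edkktm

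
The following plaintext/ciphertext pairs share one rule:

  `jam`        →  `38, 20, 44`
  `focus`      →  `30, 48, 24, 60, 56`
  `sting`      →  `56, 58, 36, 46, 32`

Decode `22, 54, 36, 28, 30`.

brief

j(#10)→38 and a(#1)→20: differences scale by 2, so n = 2·pos + 18. Each letter becomes 2×(its alphabet position, a=1..z=26) + 18.
Undoing it on 22, 54, 36, 28, 30: 22→(22−18)÷2=2=b, 54→(54−18)÷2=18=r, 36→(36−18)÷2=9=i, 28→(28−18)÷2=5=e, 30→(30−18)÷2=6=f.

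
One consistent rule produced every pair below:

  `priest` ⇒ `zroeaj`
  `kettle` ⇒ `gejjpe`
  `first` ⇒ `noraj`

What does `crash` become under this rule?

mruaf

p(15)→z(25) and r(17)→r(17) fit y≡9x+20 (mod 26); the inverse of 9 mod 26 is 3. Each letter's alphabet position (a=0..z=25) is mapped through 9·x+20 mod 26 — an affine cipher.
Applying it to crash: c(2)→9·2+20≡12=m; r(17)→9·17+20≡17=r; a(0)→9·0+20≡20=u; s(18)→9·18+20≡0=a; h(7)→9·7+20≡5=f (all mod 26).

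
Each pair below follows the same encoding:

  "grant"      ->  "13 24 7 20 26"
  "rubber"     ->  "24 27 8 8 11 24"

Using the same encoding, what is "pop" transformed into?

22 21 22

Letters become their 1-based position plus 6 (so a→7, b→8, …).
For pop: p=16→22, o=15→21, p=16→22.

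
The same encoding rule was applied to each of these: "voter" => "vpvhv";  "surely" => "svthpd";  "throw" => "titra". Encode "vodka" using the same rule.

vpfne

In voter: v→v is +0, o→p is +1, t→v is +2, e→h is +3 — the shift increases by 1 each position. The shift increases by 1 at each position, starting from +0: 0, 1, 2, ….
On vodka: v+0=v, o+1=p, d+2=f, k+3=n, a+4=e.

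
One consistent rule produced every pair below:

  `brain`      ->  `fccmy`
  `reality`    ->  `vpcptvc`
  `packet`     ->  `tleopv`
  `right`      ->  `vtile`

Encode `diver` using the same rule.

htxic

Shifts by position in brain: pos 0: b→f (+4), pos 1: r→c (+11), pos 2: a→c (+2), pos 3: i→m (+4), pos 4: n→y (+11) — repeating every 3. The shifts repeat in a cycle of length 3: positions 0,1,… shift by +4, +11, +2, then the pattern repeats.
On diver: d+4=h, i+11=t, v+2=x, e+4=i, r+11=c.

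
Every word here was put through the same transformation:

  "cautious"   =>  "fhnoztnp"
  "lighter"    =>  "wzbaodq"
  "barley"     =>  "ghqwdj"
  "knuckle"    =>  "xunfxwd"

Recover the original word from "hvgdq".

amber

c(2)→f(5) and a(0)→h(7) fit y≡25x+7 (mod 26); the inverse of 25 mod 26 is 25. Each letter's alphabet position (a=0..z=25) is mapped through 25·x+7 mod 26 — an affine cipher.
Reversing it on hvgdq: h(7)→25·(7−7)≡0=a; v(21)→25·(21−7)≡12=m; g(6)→25·(6−7)≡1=b; d(3)→25·(3−7)≡4=e; q(16)→25·(16−7)≡17=r (all mod 26).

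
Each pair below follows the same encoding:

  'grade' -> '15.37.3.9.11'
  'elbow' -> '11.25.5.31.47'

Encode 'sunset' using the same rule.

With a=1..z=26, the number is 2·pos + 1.
Applying it to sunset: s=19→39, u=21→43, n=14→29, s=19→39, e=5→11, t=20→41.

39.43.29.39.11.41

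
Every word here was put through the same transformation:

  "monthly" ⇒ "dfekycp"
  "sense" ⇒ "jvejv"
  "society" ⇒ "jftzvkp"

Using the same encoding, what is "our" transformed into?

fli

Compare letters: m→d is +17, o→f is +17, n→e is +17 — a constant shift. Each letter is shifted forward by 17 in the alphabet (a Caesar shift of +17).
For our: o+17=f, u+17=l, r+17=i.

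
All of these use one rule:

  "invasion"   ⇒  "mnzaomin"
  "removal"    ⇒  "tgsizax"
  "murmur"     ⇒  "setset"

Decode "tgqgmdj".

receipt

i(8)→m(12) and n(13)→n(13) fit y≡21x+0 (mod 26); the inverse of 21 mod 26 is 5. Each letter's alphabet position (a=0..z=25) is mapped through 21·x+0 mod 26 — an affine cipher.
Undoing it on tgqgmdj: t(19)→5·(19−0)≡17=r; g(6)→5·(6−0)≡4=e; q(16)→5·(16−0)≡2=c; g(6)→5·(6−0)≡4=e; m(12)→5·(12−0)≡8=i; d(3)→5·(3−0)≡15=p; j(9)→5·(9−0)≡19=t (all mod 26).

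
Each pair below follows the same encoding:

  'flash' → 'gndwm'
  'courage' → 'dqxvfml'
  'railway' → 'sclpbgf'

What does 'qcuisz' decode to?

In flash: f→g is +1, l→n is +2, a→d is +3, s→w is +4 — the shift increases by 1 each position. The shift increases by 1 at each position, starting from +1: 1, 2, 3, ….
Decoding qcuisz: q−1=p, c−2=a, u−3=r, i−4=e, s−5=n, z−6=t.

parent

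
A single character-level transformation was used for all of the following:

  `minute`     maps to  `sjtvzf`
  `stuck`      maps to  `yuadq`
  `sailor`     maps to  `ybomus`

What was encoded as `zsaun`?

truth

Shifts by position in minute: pos 0: m→s (+6), pos 1: i→j (+1), pos 2: n→t (+6), pos 3: u→v (+1) — repeating every 2. It's a Vigenère-style cipher with numeric key [6,1]: position i shifts by key[i mod 2].
Decoding zsaun: z−6=t, s−1=r, a−6=u, u−1=t, n−6=h.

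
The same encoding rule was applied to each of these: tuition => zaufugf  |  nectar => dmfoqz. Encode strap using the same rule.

bmdfe

The output letters match the input read backwards, each shifted +12: tuition reversed is noitiut. The word is reversed, then every letter is shifted forward by 12.
On strap: reverse → parts; then shift: p+12=b, a+12=m, r+12=d, t+12=f, s+12=e.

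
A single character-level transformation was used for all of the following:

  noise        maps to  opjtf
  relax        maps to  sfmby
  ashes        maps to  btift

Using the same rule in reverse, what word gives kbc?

Compare letters: n→o is +1, o→p is +1, i→j is +1 — a constant shift. This is a Caesar cipher with shift 1.
Decoding kbc: k−1=j, b−1=a, c−1=b.

jab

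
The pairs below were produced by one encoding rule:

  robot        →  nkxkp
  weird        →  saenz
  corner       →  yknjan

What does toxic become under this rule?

Compare letters: r→n is +22, o→k is +22, b→x is +22 — a constant shift. Each letter is shifted forward by 22 in the alphabet (a Caesar shift of +22).
For toxic: t+22=p, o+22=k, x+22=t, i+22=e, c+22=y.

pktey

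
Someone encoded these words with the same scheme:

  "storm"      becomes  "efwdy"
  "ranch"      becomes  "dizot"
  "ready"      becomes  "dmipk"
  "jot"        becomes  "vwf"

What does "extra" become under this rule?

The rule splits by letter class: vowels +8, consonants +12.
Applying it to extra: e(vowel)+8=m, x(cons)+12=j, t(cons)+12=f, r(cons)+12=d, a(vowel)+8=i.

mjfdi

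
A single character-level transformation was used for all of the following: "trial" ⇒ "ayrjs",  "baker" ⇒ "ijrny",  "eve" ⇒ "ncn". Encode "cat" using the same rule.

Vowels shift forward by 9 and consonants shift forward by 7.
On cat: c(cons)+7=j, a(vowel)+9=j, t(cons)+7=a.

jja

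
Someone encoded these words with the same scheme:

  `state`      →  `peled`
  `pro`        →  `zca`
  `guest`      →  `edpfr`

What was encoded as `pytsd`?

shine

The output letters match the input read backwards, each shifted +11: state reversed is etats. Two steps: reverse the string, then apply a Caesar shift of +11.
Reversing it on pytsd: shift back: p−11=e, y−11=n, t−11=i, s−11=h, d−11=s → enihs; then reverse → shine.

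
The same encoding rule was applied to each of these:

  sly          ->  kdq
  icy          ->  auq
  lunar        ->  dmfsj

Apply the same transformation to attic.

sllau

Every letter moves 18 places later in the alphabet, wrapping around z→a.
For attic: a+18=s, t+18=l, t+18=l, i+18=a, c+18=u.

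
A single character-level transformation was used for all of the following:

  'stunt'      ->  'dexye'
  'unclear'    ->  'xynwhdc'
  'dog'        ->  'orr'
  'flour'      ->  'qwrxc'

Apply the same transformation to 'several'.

dhghcdw

The rule splits by letter class: vowels +3, consonants +11.
For several: s(cons)+11=d, e(vowel)+3=h, v(cons)+11=g, e(vowel)+3=h, r(cons)+11=c, a(vowel)+3=d, l(cons)+11=w.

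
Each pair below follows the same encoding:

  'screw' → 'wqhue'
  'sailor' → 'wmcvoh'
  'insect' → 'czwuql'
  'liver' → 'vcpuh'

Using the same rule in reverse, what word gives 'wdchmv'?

spiral

s(18)→w(22) and c(2)→q(16) fit y≡15x+12 (mod 26); the inverse of 15 mod 26 is 7. Treating letters as 0–25, the rule is x ↦ 15x + 12 (mod 26).
Undoing it on wdchmv: w(22)→7·(22−12)≡18=s; d(3)→7·(3−12)≡15=p; c(2)→7·(2−12)≡8=i; h(7)→7·(7−12)≡17=r; m(12)→7·(12−12)≡0=a; v(21)→7·(21−12)≡11=l (all mod 26).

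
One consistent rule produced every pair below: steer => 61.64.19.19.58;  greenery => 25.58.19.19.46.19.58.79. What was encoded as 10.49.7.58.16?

board

s(#19)→61 and t(#20)→64: differences scale by 3, so n = 3·pos + 4. With a=1..z=26, the number is 3·pos + 4.
Decoding 10.49.7.58.16: 10→(10−4)÷3=2=b, 49→(49−4)÷3=15=o, 7→(7−4)÷3=1=a, 58→(58−4)÷3=18=r, 16→(16−4)÷3=4=d.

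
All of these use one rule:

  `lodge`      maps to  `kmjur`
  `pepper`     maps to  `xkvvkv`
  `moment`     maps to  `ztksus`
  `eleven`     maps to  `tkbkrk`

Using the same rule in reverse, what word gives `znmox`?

right

Read the word backwards and shift each letter +6.
Reversing it on znmox: shift back: z−6=t, n−6=h, m−6=g, o−6=i, x−6=r → thgir; then reverse → right.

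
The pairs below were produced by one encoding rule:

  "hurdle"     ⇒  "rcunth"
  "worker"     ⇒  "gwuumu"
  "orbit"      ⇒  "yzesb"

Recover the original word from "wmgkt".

Shifts by position in hurdle: pos 0: h→r (+10), pos 1: u→c (+8), pos 2: r→u (+3), pos 3: d→n (+10), pos 4: l→t (+8), pos 5: e→h (+3) — repeating every 3. It's a Vigenère-style cipher with numeric key [10,8,3]: position i shifts by key[i mod 3].
Decoding wmgkt: w−10=m, m−8=e, g−3=d, k−10=a, t−8=l.

medal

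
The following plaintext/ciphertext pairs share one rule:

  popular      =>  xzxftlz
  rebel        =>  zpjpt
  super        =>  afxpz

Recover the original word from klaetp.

It's a Vigenère-style cipher with numeric key [8,11]: position i shifts by key[i mod 2].
Undoing it on klaetp: k−8=c, l−11=a, a−8=s, e−11=t, t−8=l, p−11=e.

castle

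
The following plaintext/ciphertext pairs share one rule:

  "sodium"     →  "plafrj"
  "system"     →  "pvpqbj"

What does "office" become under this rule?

Each letter is shifted forward by 23 in the alphabet (a Caesar shift of +23).
On office: o+23=l, f+23=c, f+23=c, i+23=f, c+23=z, e+23=b.

lccfzb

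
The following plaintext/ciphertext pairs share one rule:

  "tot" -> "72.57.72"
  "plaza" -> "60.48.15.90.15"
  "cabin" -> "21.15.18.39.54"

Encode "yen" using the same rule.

t(#20)→72 and o(#15)→57: differences scale by 3, so n = 3·pos + 12. The formula is n = 3×(alphabet index, a=1) + 12.
On yen: y=25→87, e=5→27, n=14→54.

87.27.54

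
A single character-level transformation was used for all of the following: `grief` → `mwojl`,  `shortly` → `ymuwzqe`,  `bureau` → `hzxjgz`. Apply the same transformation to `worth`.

Shifts by position in grief: pos 0: g→m (+6), pos 1: r→w (+5), pos 2: i→o (+6), pos 3: e→j (+5) — repeating every 2. A repeating key of period 2 is used — shifts +6, +5 over and over.
On worth: w+6=c, o+5=t, r+6=x, t+5=y, h+6=n.

ctxyn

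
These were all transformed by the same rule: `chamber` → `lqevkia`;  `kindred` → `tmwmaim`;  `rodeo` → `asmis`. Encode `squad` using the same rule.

The rule splits by letter class: vowels +4, consonants +9.
Applying it to squad: s(cons)+9=b, q(cons)+9=z, u(vowel)+4=y, a(vowel)+4=e, d(cons)+9=m.

bzyem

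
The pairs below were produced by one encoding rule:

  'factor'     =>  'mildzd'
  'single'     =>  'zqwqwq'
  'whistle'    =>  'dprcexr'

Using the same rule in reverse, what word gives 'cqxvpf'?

Letter i (0-indexed) is shifted by i+7, so successive shifts are 7, 8, 9, ….
Undoing it on cqxvpf: c−7=v, q−8=i, x−9=o, v−10=l, p−11=e, f−12=t.

violet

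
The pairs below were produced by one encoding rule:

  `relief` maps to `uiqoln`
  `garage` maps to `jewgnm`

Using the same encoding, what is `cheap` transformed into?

In relief: r→u is +3, e→i is +4, l→q is +5, i→o is +6 — the shift increases by 1 each position. Letter i (0-indexed) is shifted by i+3, so successive shifts are 3, 4, 5, ….
Applying it to cheap: c+3=f, h+4=l, e+5=j, a+6=g, p+7=w.

fljgw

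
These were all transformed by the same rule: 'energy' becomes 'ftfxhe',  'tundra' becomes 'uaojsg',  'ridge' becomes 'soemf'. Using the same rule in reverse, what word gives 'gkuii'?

fetch

Shifts by position in energy: pos 0: e→f (+1), pos 1: n→t (+6), pos 2: e→f (+1), pos 3: r→x (+6) — repeating every 2. It's a Vigenère-style cipher with numeric key [1,6]: position i shifts by key[i mod 2].
Undoing it on gkuii: g−1=f, k−6=e, u−1=t, i−6=c, i−1=h.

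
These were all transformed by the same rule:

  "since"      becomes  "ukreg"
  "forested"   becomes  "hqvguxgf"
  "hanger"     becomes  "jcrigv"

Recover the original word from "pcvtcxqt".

Shifts by position in since: pos 0: s→u (+2), pos 1: i→k (+2), pos 2: n→r (+4), pos 3: c→e (+2), pos 4: e→g (+2) — repeating every 3. A repeating key of period 3 is used — shifts +2, +2, +4 over and over.
Decoding pcvtcxqt: p−2=n, c−2=a, v−4=r, t−2=r, c−2=a, x−4=t, q−2=o, t−2=r.

narrator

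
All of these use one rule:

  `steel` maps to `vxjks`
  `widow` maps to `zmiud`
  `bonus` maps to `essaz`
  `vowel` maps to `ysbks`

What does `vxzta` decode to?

In steel: s→v is +3, t→x is +4, e→j is +5, e→k is +6 — the shift increases by 1 each position. Letter i (0-indexed) is shifted by i+3, so successive shifts are 3, 4, 5, ….
Undoing it on vxzta: v−3=s, x−4=t, z−5=u, t−6=n, a−7=t.

stunt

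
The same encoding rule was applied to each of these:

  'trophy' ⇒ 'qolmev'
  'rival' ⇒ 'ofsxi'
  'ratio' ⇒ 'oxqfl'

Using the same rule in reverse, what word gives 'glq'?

Compare letters: t→q is +23, r→o is +23, o→l is +23 — a constant shift. This is a Caesar cipher with shift 23.
Decoding glq: g−23=j, l−23=o, q−23=t.

jot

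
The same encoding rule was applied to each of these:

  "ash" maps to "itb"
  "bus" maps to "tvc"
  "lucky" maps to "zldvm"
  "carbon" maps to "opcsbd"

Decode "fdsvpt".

source

The output letters match the input read backwards, each shifted +1: ash reversed is hsa. The word is reversed, then every letter is shifted forward by 1.
Undoing it on fdsvpt: shift back: f−1=e, d−1=c, s−1=r, v−1=u, p−1=o, t−1=s → ecruos; then reverse → source.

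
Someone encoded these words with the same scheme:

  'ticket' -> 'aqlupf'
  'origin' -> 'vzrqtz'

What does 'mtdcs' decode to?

flush

In ticket: t→a is +7, i→q is +8, c→l is +9, k→u is +10 — the shift increases by 1 each position. Each letter shifts forward by (position + 7), i.e. 7, 8, 9, … — the shift grows by one for each successive letter.
Reversing it on mtdcs: m−7=f, t−8=l, d−9=u, c−10=s, s−11=h.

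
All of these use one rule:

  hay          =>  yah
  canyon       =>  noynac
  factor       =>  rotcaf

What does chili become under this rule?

The output letters match the input read backwards: hay reversed is yah. The word is simply reversed.
On chili: reverse → ilihc.

ilihc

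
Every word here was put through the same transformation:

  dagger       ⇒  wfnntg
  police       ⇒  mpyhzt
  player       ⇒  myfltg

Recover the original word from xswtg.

d(3)→w(22) and a(0)→f(5) fit y≡23x+5 (mod 26); the inverse of 23 mod 26 is 17. Treating letters as 0–25, the rule is x ↦ 23x + 5 (mod 26).
Undoing it on xswtg: x(23)→17·(23−5)≡20=u; s(18)→17·(18−5)≡13=n; w(22)→17·(22−5)≡3=d; t(19)→17·(19−5)≡4=e; g(6)→17·(6−5)≡17=r (all mod 26).

under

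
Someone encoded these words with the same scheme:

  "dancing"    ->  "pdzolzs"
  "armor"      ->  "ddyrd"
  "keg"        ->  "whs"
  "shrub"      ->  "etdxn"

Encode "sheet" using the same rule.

The shift depends on letter class: consonant d→p is +12, but vowel a→d is +3. Vowels shift forward by 3 and consonants shift forward by 12.
On sheet: s(cons)+12=e, h(cons)+12=t, e(vowel)+3=h, e(vowel)+3=h, t(cons)+12=f.

ethhf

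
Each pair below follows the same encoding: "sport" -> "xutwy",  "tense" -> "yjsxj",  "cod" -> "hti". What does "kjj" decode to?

fee

Compare letters: s→x is +5, p→u is +5, o→t is +5 — a constant shift. It's a constant shift of +5 (ROT5).
Undoing it on kjj: k−5=f, j−5=e, j−5=e.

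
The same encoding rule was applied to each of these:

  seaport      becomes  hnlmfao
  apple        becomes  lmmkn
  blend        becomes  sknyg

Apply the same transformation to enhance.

s(18)→h(7) and e(4)→n(13) fit y≡7x+11 (mod 26); the inverse of 7 mod 26 is 15. Each letter's alphabet position (a=0..z=25) is mapped through 7·x+11 mod 26 — an affine cipher.
Applying it to enhance: e(4)→7·4+11≡13=n; n(13)→7·13+11≡24=y; h(7)→7·7+11≡8=i; a(0)→7·0+11≡11=l; n(13)→7·13+11≡24=y; c(2)→7·2+11≡25=z; e(4)→7·4+11≡13=n (all mod 26).

nyilyzn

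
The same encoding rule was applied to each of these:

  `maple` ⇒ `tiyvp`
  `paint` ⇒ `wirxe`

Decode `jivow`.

The shift increases by 1 at each position, starting from +7: 7, 8, 9, ….
Decoding jivow: j−7=c, i−8=a, v−9=m, o−10=e, w−11=l.

camel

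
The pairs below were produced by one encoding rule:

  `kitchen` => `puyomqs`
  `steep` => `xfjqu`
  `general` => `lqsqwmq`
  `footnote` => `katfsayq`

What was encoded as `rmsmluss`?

managing

Shifts by position in kitchen: pos 0: k→p (+5), pos 1: i→u (+12), pos 2: t→y (+5), pos 3: c→o (+12) — repeating every 2. The shifts repeat in a cycle of length 2: positions 0,1,… shift by +5, +12, then the pattern repeats.
Reversing it on rmsmluss: r−5=m, m−12=a, s−5=n, m−12=a, l−5=g, u−12=i, s−5=n, s−12=g.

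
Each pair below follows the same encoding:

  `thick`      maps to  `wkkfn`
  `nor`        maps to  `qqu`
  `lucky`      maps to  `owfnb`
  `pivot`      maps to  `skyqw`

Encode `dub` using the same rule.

The shift depends on letter class: consonant t→w is +3, but vowel i→k is +2. Vowels shift forward by 2 and consonants shift forward by 3.
For dub: d(cons)+3=g, u(vowel)+2=w, b(cons)+3=e.

gwe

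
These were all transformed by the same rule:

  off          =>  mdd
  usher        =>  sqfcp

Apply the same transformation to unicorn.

Compare letters: o→m is +24, f→d is +24, f→d is +24 — a constant shift. This is a Caesar cipher with shift 24.
Applying it to unicorn: u+24=s, n+24=l, i+24=g, c+24=a, o+24=m, r+24=p, n+24=l.

slgampl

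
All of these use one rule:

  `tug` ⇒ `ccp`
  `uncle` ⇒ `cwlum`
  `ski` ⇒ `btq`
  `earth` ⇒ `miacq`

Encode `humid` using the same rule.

qcvqm

The rule splits by letter class: vowels +8, consonants +9.
Applying it to humid: h(cons)+9=q, u(vowel)+8=c, m(cons)+9=v, i(vowel)+8=q, d(cons)+9=m.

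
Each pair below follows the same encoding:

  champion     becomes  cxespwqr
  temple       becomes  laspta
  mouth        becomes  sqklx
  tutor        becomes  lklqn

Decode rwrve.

c(2)→c(2) and h(7)→x(23) fit y≡25x+4 (mod 26); the inverse of 25 mod 26 is 25. Treating letters as 0–25, the rule is x ↦ 25x + 4 (mod 26).
Decoding rwrve: r(17)→25·(17−4)≡13=n; w(22)→25·(22−4)≡8=i; r(17)→25·(17−4)≡13=n; v(21)→25·(21−4)≡9=j; e(4)→25·(4−4)≡0=a (all mod 26).

ninja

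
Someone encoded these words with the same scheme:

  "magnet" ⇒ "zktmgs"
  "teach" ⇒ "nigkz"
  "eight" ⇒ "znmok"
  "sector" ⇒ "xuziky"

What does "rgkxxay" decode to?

surreal

The output letters match the input read backwards, each shifted +6: magnet reversed is tengam. The word is reversed, then every letter is shifted forward by 6.
Undoing it on rgkxxay: shift back: r−6=l, g−6=a, k−6=e, x−6=r, x−6=r, a−6=u, y−6=s → laerrus; then reverse → surreal.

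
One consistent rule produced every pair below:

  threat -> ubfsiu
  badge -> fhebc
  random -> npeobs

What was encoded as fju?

tie

The output letters match the input read backwards, each shifted +1: threat reversed is taerht. Two steps: reverse the string, then apply a Caesar shift of +1.
Reversing it on fju: shift back: f−1=e, j−1=i, u−1=t → eit; then reverse → tie.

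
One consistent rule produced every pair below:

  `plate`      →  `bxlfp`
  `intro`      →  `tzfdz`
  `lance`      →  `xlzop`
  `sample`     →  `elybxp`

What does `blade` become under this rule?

nxlpp

The shift depends on letter class: consonant p→b is +12, but vowel a→l is +11. The rule splits by letter class: vowels +11, consonants +12.
For blade: b(cons)+12=n, l(cons)+12=x, a(vowel)+11=l, d(cons)+12=p, e(vowel)+11=p.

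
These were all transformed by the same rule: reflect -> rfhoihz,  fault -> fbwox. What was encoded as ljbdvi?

In reflect: r→r is +0, e→f is +1, f→h is +2, l→o is +3 — the shift increases by 1 each position. The shift increases by 1 at each position, starting from +0: 0, 1, 2, ….
Undoing it on ljbdvi: l−0=l, j−1=i, b−2=z, d−3=a, v−4=r, i−5=d.

lizard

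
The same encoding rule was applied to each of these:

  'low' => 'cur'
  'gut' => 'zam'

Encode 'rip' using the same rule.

The output letters match the input read backwards, each shifted +6: low reversed is wol. Read the word backwards and shift each letter +6.
Applying it to rip: reverse → pir; then shift: p+6=v, i+6=o, r+6=x.

vox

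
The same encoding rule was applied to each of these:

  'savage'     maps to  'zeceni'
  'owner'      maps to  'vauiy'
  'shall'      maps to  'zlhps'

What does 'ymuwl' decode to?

rinse

It's a Vigenère-style cipher with numeric key [7,4]: position i shifts by key[i mod 2].
Reversing it on ymuwl: y−7=r, m−4=i, u−7=n, w−4=s, l−7=e.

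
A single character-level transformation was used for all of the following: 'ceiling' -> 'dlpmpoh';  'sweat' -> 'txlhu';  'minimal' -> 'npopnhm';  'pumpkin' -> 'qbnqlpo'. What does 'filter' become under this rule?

gpmuls

Two shifts are in play — +7 for a/e/i/o/u, +1 for every other letter.
For filter: f(cons)+1=g, i(vowel)+7=p, l(cons)+1=m, t(cons)+1=u, e(vowel)+7=l, r(cons)+1=s.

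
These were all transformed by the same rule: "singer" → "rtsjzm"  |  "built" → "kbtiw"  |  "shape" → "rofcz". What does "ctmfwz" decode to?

pirate

Each letter's alphabet position (a=0..z=25) is mapped through 5·x+5 mod 26 — an affine cipher.
Undoing it on ctmfwz: c(2)→21·(2−5)≡15=p; t(19)→21·(19−5)≡8=i; m(12)→21·(12−5)≡17=r; f(5)→21·(5−5)≡0=a; w(22)→21·(22−5)≡19=t; z(25)→21·(25−5)≡4=e (all mod 26).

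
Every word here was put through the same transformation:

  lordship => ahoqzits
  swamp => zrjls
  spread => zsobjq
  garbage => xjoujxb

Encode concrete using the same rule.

fhwfobkb

This is an affine cipher: with a=0,…,z=25, each position x becomes (11x+9) mod 26.
On concrete: c(2)→11·2+9≡5=f; o(14)→11·14+9≡7=h; n(13)→11·13+9≡22=w; c(2)→11·2+9≡5=f; r(17)→11·17+9≡14=o; e(4)→11·4+9≡1=b; t(19)→11·19+9≡10=k; e(4)→11·4+9≡1=b (all mod 26).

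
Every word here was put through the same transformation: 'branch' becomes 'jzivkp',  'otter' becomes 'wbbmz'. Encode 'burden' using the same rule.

jczlmv

Compare letters: b→j is +8, r→z is +8, a→i is +8 — a constant shift. This is a Caesar cipher with shift 8.
Applying it to burden: b+8=j, u+8=c, r+8=z, d+8=l, e+8=m, n+8=v.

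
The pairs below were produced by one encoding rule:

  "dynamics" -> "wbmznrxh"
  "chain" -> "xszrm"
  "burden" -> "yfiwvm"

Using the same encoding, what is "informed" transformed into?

Each pair mirrors across the alphabet (d↔w, y↔b, n↔m): positions sum to 25. Each letter is replaced by its mirror in the alphabet: a↔z, b↔y, c↔x, and so on (the Atbash cipher).
Applying it to informed: i↔r, n↔m, f↔u, o↔l, r↔i, m↔n, e↔v, d↔w.

rmulinvw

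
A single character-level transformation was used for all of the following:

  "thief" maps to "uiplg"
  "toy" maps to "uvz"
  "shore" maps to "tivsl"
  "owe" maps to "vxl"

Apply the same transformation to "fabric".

ghcspd

The shift depends on letter class: consonant t→u is +1, but vowel i→p is +7. Vowels shift forward by 7 and consonants shift forward by 1.
On fabric: f(cons)+1=g, a(vowel)+7=h, b(cons)+1=c, r(cons)+1=s, i(vowel)+7=p, c(cons)+1=d.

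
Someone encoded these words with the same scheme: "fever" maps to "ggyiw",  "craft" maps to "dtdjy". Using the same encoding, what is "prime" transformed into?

qtlqj

In fever: f→g is +1, e→g is +2, v→y is +3, e→i is +4 — the shift increases by 1 each position. Each letter shifts forward by (position + 1), i.e. 1, 2, 3, … — the shift grows by one for each successive letter.
On prime: p+1=q, r+2=t, i+3=l, m+4=q, e+5=j.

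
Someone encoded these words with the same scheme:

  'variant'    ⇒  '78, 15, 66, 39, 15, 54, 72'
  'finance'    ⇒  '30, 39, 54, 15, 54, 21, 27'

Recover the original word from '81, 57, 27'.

v(#22)→78 and a(#1)→15: differences scale by 3, so n = 3·pos + 12. Each letter becomes 3×(its alphabet position, a=1..z=26) + 12.
Decoding 81, 57, 27: 81→(81−12)÷3=23=w, 57→(57−12)÷3=15=o, 27→(27−12)÷3=5=e.

woe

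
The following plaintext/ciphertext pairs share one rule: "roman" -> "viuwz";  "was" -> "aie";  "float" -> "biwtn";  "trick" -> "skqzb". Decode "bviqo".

giant

Read the word backwards and shift each letter +8.
Decoding bviqo: shift back: b−8=t, v−8=n, i−8=a, q−8=i, o−8=g → tnaig; then reverse → giant.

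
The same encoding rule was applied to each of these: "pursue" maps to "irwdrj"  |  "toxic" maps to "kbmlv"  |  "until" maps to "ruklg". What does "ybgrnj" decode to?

p(15)→i(8) and u(20)→r(17) fit y≡7x+7 (mod 26); the inverse of 7 mod 26 is 15. Treating letters as 0–25, the rule is x ↦ 7x + 7 (mod 26).
Undoing it on ybgrnj: y(24)→15·(24−7)≡21=v; b(1)→15·(1−7)≡14=o; g(6)→15·(6−7)≡11=l; r(17)→15·(17−7)≡20=u; n(13)→15·(13−7)≡12=m; j(9)→15·(9−7)≡4=e (all mod 26).

volume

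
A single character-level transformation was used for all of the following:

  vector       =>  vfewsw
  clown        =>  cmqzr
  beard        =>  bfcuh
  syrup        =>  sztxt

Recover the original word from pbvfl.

patch

The shift increases by 1 at each position, starting from +0: 0, 1, 2, ….
Decoding pbvfl: p−0=p, b−1=a, v−2=t, f−3=c, l−4=h.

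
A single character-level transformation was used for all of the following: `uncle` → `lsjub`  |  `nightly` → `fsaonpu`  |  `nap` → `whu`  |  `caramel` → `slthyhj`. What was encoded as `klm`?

fed

Read the word backwards and shift each letter +7.
Decoding klm: shift back: k−7=d, l−7=e, m−7=f → def; then reverse → fed.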